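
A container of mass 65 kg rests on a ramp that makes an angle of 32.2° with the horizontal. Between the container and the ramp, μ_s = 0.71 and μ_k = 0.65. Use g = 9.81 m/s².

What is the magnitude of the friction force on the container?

The normal reaction is N = m g cos θ = 539.6 N.
For equilibrium along the incline, friction must balance the weight component: f = m g sin θ = 339.8 N up the slope.
Maximum static friction available: μ_s N = 0.71 × 539.6 = 383.1 N.
Since |339.8| ≤ 383.1 N, no slip — friction simply equals what equilibrium demands.

f ≈ 340 N (up the incline)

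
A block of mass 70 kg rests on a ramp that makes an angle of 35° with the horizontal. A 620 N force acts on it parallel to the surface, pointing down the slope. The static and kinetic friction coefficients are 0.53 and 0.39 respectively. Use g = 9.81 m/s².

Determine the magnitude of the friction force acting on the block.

f ≈ 219 N (up the incline)

Perpendicular to the surface, N = m g cos θ = 70·9.81·cos 35° = 562.5 N.
For equilibrium along the incline the friction force must supply f = m g sin θ + P = 393.9 + 620 = 1014 N (positive meaning up-slope).
Maximum static friction available: μ_s N = 0.53 × 562.5 = 298.1 N.
|1014| exceeds 298.1 N, so the block slips down-slope; friction is kinetic, f = μ_k N = 0.39×562.5 = 219 N.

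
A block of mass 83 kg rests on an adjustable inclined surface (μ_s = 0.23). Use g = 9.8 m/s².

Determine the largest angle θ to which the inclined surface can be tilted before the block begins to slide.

At the slip threshold, m g sin θ = μ_s · m g cos θ, so tan θ = μ_s.
θ_max = arctan(0.23) = 13°.

θ_max ≈ 13°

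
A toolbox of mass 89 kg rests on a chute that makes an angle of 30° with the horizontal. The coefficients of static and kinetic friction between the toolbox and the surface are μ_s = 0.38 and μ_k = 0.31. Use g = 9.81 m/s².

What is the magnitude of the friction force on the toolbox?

Perpendicular to the surface, N = m g cos θ = 89·9.81·cos 30° = 756.1 N.
Along the slope the weight component is m g sin θ = 436.5 N; friction must supply exactly this, acting up-slope.
Maximum static friction available: μ_s N = 0.38 × 756.1 = 287.3 N.
|436.5| exceeds 287.3 N, so the toolbox slips down-slope; friction is kinetic, f = μ_k N = 0.31×756.1 = 234 N.

f ≈ 234 N (up the incline)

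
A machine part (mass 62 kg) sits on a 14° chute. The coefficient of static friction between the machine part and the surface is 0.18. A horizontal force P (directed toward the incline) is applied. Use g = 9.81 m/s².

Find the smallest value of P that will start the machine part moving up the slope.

At impending motion up the slope, friction acts down-slope at its limit: f = μ_s N.
Perpendicular to the incline: N = m g cos θ + P sin θ.
Along the incline: P cos θ = m g sin θ + μ_s N = m g sin θ + μ_s (m g cos θ + P sin θ).
Solving, P (cos θ − μ_s sin θ) = m g (sin θ + μ_s cos θ), so P = 62×9.81×(sin 14° + 0.18 cos 14°)/(cos 14° − 0.18 sin 14°) = 608×0.4166/0.9267 = 273 N.

P ≈ 273 N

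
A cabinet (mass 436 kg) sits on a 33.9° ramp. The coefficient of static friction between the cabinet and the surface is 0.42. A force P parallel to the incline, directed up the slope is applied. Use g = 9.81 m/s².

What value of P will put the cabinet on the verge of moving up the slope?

At impending motion up the slope, friction acts down-slope at its limit: f = μ_s N.
P is parallel to the surface, so N = m g cos θ = 3550 N.
Along the incline: P = m g sin θ + μ_s N = 2390 + 0.42×3550 = 3880 N.

P ≈ 3880 N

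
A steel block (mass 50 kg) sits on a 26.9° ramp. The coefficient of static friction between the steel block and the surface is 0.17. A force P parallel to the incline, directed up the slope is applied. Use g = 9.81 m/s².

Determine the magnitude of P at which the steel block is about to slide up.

P ≈ 296 N

At impending motion up the slope, friction acts down-slope at its limit: f = μ_s N.
P is parallel to the surface, so N = m g cos θ = 437 N.
Along the incline: P = m g sin θ + μ_s N = 222 + 0.17×437 = 296 N.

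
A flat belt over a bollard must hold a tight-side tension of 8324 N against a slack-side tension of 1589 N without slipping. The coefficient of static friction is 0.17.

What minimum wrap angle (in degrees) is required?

β_min ≈ 558°

T₂/T₁ = e^{μβ} → β = ln(T₂/T₁)/μ.
β = ln(8324/1589)/0.17 = 1.656/0.17 = 9.741 rad.
In degrees: β = 9.741 × 180/π = 558°.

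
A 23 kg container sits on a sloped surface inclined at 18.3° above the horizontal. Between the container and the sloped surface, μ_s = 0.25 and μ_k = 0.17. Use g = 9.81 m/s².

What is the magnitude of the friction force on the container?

f ≈ 36.4 N (up the incline)

Normal force: N = m g cos θ = 23 × 9.81 × cos 18.3° = 214.2 N.
Along the slope the weight component is m g sin θ = 70.85 N; friction must supply exactly this, acting up-slope.
The static-friction ceiling is μ_s N = 0.25 × 214.2 = 53.55 N.
|70.85| exceeds 53.55 N, so the container slips down-slope; friction is kinetic, f = μ_k N = 0.17×214.2 = 36.4 N.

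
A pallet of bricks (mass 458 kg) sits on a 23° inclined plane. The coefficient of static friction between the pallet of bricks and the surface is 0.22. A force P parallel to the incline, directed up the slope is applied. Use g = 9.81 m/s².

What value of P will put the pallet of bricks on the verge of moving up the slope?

P ≈ 2670 N

At impending motion up the slope, friction acts down-slope at its limit: f = μ_s N.
P is parallel to the surface, so N = m g cos θ = 4140 N.
Along the incline: P = m g sin θ + μ_s N = 1760 + 0.22×4140 = 2670 N.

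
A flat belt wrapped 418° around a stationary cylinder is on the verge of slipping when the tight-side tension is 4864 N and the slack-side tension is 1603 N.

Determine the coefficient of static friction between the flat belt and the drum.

T₂/T₁ = e^{μβ} → μ = ln(T₂/T₁)/β.
β = 418° = 7.295 rad.
μ = ln(4864/1603)/7.295 = ln(3.034)/7.295 = 0.152.

μ ≈ 0.152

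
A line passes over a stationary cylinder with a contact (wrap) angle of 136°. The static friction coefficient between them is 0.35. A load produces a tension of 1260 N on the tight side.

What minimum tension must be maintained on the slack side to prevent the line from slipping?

Capstan equation at impending slip: T_tight/T_slack = e^{μβ}.
β = 136° = 2.374 rad; e^{μβ} = e^{0.35×2.374} = 2.295.
T_slack = T_tight / e^{μβ} = 1260 / 2.295 = 549 N.

T_min ≈ 549 N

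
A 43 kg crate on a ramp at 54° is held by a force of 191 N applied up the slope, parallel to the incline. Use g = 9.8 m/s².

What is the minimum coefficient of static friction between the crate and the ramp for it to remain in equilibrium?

μ_s,min ≈ 0.605

N = m g cos θ = 247.7 N.
Friction must make up the shortfall along the incline: f = m g sin θ − P = 340.9 − 191 = 149.9 N.
At the threshold f = μ_s N, so μ_s,min = 149.9/247.7 = 0.605.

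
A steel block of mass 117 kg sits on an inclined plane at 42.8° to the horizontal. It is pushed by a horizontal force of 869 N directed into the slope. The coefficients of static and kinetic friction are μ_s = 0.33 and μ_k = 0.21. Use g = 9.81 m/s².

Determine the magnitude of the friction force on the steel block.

Resolve perpendicular to the incline: N = m g cos θ + P sin θ = 117×9.81×cos 42.8° + 869×sin 42.8° = 1433 N.
Along the incline, the net driving force (taking up-slope positive) is P cos θ − m g sin θ = 637.6 − 779.8 = -142.2 N, so equilibrium requires friction f = 142.2 N (up-slope).
Maximum static friction: μ_s N = 0.33 × 1433 = 472.8 N.
Since 142.2 N is within the 472.8 N limit, the steel block stays put and friction is exactly 142 N.

f ≈ 142 N (up the incline)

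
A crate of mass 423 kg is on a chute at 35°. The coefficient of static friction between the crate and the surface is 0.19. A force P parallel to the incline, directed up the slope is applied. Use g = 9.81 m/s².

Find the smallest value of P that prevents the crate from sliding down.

The crate tends to slide down (tan θ > μ_s), so at the point of impending slip friction acts up-slope at its limit: f = μ_s N.
P is parallel to the surface, so N = m g cos θ = 3400 N.
Along the incline: P + μ_s N = m g sin θ, so P = 2380 − 0.19×3400 = 1730 N.

P_min ≈ 1730 N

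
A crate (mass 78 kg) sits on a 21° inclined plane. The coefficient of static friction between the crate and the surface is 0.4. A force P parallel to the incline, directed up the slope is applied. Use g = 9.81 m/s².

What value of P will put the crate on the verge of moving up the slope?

At impending motion up the slope, friction acts down-slope at its limit: f = μ_s N.
P is parallel to the surface, so N = m g cos θ = 714 N.
Along the incline: P = m g sin θ + μ_s N = 274 + 0.4×714 = 560 N.

P ≈ 560 N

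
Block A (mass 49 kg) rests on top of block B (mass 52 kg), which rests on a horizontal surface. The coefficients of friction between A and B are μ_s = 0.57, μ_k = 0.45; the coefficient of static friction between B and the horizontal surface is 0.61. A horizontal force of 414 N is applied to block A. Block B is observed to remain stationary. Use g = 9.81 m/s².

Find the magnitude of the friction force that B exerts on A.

Between the blocks, N₁ = m_A g = 480.7 N.
So the A–B interface can sustain at most μ_s N₁ = 274 N of static friction.
Since P = 414 N > 274 N, A slides on B; the A–B friction is kinetic: f₁ = μ_k N₁ = 0.45×480.7 = 216 N.
By Newton's third law B feels 216 N forward from A. With B stationary, the floor's static friction on B balances it: f₂ = 216 N (well within μ_s(m_A+m_B)g = 604.4 N).

f ≈ 216 N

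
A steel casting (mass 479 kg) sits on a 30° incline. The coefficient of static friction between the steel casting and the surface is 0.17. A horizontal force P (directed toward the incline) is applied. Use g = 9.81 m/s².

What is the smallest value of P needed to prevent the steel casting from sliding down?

The steel casting tends to slide down (tan θ > μ_s), so at the point of impending slip friction acts up-slope at its limit: f = μ_s N.
Perpendicular to the incline: N = m g cos θ + P sin θ.
Along the incline: P cos θ + μ_s N = m g sin θ, i.e. P cos θ + μ_s (m g cos θ + P sin θ) = m g sin θ.
Solving, P (cos θ + μ_s sin θ) = m g (sin θ − μ_s cos θ), so P = 4700×0.3528/0.951 = 1740 N.

P_min ≈ 1740 N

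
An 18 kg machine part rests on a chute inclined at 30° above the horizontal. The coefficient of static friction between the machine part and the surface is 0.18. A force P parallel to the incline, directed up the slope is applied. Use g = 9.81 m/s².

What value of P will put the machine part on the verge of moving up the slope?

At impending motion up the slope, friction acts down-slope at its limit: f = μ_s N.
P is parallel to the surface, so N = m g cos θ = 153 N.
Along the incline: P = m g sin θ + μ_s N = 88.3 + 0.18×153 = 116 N.

P ≈ 116 N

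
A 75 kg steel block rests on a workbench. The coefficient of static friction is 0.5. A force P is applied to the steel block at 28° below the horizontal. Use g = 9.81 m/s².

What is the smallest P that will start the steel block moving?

P ≈ 568 N

N = m g + P sin α (the push presses the steel block into the workbench).
At impending slip, P cos α = μ_s N = μ_s (m g + P sin α).
Solving: P (cos α − μ_s sin α) = μ_s m g → P = 0.5×736/(cos 28° − 0.5 sin 28°) = 368/0.6482 = 568 N.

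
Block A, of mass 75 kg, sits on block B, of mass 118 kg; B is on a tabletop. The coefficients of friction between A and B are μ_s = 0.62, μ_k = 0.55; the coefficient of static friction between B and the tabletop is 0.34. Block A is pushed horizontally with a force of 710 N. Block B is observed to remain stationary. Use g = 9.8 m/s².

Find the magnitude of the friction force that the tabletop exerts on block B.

f ≈ 404 N

The normal force B exerts on A is simply A's weight, N₁ = 735 N.
Maximum static friction on A from B: μ_s N₁ = 0.62×735 = 455.7 N.
P = 710 N exceeds that limit, so A slips over B and the interface friction becomes kinetic: f₁ = μ_k N₁ = 0.55×735 = 404 N.
By Newton's third law B feels 404 N forward from A. With B stationary, the floor's static friction on B balances it: f₂ = 404 N (well within μ_s(m_A+m_B)g = 643.1 N).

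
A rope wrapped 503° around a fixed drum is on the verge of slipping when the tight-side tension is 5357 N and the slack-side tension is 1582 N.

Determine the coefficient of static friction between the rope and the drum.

μ ≈ 0.139

T₂/T₁ = e^{μβ} → μ = ln(T₂/T₁)/β.
β = 503° = 8.779 rad.
μ = ln(5357/1582)/8.779 = ln(3.386)/8.779 = 0.139.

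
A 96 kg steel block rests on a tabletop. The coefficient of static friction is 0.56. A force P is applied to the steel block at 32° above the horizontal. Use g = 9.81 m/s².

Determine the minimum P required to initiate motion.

N = m g − P sin α (the pull lifts the steel block).
At impending slip, P cos α = μ_s N = μ_s (m g − P sin α).
Solving: P (cos α + μ_s sin α) = μ_s m g → P = 0.56×942/(cos 32° + 0.56 sin 32°) = 527/1.145 = 461 N.

P ≈ 461 N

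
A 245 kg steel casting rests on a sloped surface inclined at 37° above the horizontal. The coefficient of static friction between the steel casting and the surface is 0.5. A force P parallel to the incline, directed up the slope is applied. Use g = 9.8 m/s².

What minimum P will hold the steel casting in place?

P_min ≈ 486 N

The steel casting tends to slide down (tan θ > μ_s), so at the point of impending slip friction acts up-slope at its limit: f = μ_s N.
P is parallel to the surface, so N = m g cos θ = 1920 N.
Along the incline: P + μ_s N = m g sin θ, so P = 1440 − 0.5×1920 = 486 N.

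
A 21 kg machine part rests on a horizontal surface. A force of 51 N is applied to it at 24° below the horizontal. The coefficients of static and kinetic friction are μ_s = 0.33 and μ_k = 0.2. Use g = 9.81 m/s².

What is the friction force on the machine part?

f ≈ 46.6 N

Vertical equilibrium gives N = m g + P sin α = 226.8 N.
The horizontal driving force is P cos α = 46.59 N, so equilibrium needs friction f = 46.59 N.
μ_s N = 0.33 × 226.8 = 74.83 N.
Since 46.59 N does not exceed the limit, the machine part stays at rest and f = 46.6 N.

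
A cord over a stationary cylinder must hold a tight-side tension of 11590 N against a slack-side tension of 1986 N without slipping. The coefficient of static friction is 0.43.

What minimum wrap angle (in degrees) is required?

β_min ≈ 235°

T₂/T₁ = e^{μβ} → β = ln(T₂/T₁)/μ.
β = ln(11590/1986)/0.43 = 1.764/0.43 = 4.102 rad.
In degrees: β = 4.102 × 180/π = 235°.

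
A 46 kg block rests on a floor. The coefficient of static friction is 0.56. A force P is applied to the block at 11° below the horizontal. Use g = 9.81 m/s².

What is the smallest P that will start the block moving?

P ≈ 289 N

N = m g + P sin α (the push presses the block into the floor).
At impending slip, P cos α = μ_s N = μ_s (m g + P sin α).
Solving: P (cos α − μ_s sin α) = μ_s m g → P = 0.56×451/(cos 11° − 0.56 sin 11°) = 253/0.8748 = 289 N.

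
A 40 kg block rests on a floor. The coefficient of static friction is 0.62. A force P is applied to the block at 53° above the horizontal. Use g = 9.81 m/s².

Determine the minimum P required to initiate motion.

P ≈ 222 N

N = m g − P sin α (the pull lifts the block).
At impending slip, P cos α = μ_s N = μ_s (m g − P sin α).
Solving: P (cos α + μ_s sin α) = μ_s m g → P = 0.62×392/(cos 53° + 0.62 sin 53°) = 243/1.097 = 222 N.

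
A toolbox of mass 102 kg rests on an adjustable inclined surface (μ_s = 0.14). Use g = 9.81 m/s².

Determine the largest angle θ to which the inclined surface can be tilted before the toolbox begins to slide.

θ_max ≈ 7.97°

At the slip threshold, m g sin θ = μ_s · m g cos θ, so tan θ = μ_s.
θ_max = arctan(0.14) = 7.97°.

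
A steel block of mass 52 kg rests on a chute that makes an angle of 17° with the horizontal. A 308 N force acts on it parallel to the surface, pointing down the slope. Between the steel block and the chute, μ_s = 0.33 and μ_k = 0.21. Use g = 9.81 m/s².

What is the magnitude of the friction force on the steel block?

The normal reaction is N = m g cos θ = 487.8 N.
The friction needed for equilibrium is m g sin θ + P = 149.1 + 308 = 457.1 N, measured positive up-slope.
Static friction can supply at most μ_s N = 161 N.
Since |457.1| > 161 N, static friction cannot hold it; the steel block slides down the incline and kinetic friction applies: f = μ_k N = 0.21 × 487.8 = 102 N.

f ≈ 102 N (up the incline)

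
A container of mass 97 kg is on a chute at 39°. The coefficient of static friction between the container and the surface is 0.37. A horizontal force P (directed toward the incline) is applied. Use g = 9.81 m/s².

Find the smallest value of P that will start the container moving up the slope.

P ≈ 1600 N

At impending motion up the slope, friction acts down-slope at its limit: f = μ_s N.
Perpendicular to the incline: N = m g cos θ + P sin θ.
Along the incline: P cos θ = m g sin θ + μ_s N = m g sin θ + μ_s (m g cos θ + P sin θ).
Solving, P (cos θ − μ_s sin θ) = m g (sin θ + μ_s cos θ), so P = 97×9.81×(sin 39° + 0.37 cos 39°)/(cos 39° − 0.37 sin 39°) = 952×0.9169/0.5443 = 1600 N.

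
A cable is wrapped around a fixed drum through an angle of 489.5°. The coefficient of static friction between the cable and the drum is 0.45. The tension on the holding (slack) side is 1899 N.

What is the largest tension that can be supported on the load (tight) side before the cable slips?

At impending slip the capstan equation gives T₂/T₁ = e^{μβ} with β in radians.
β = 489.5° × π/180 = 8.543 rad.
e^{μβ} = e^{0.45×8.543} = 46.74.
T₂ = T₁ · e^{μβ} = 1899 × 46.74 = 88800 N.

T_max ≈ 88800 N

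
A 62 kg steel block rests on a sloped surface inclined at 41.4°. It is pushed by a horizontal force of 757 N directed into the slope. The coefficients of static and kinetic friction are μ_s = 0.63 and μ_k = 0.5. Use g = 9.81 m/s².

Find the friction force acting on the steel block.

Resolve perpendicular to the incline: N = m g cos θ + P sin θ = 62×9.81×cos 41.4° + 757×sin 41.4° = 956.8 N.
Parallel to the incline: P cos θ − m g sin θ = 567.8 − 402.2 = 165.6 N; the friction needed to balance this is 165.6 N acting down the slope.
Maximum static friction: μ_s N = 0.63 × 956.8 = 602.8 N.
|f_req| = 165.6 ≤ 602.8 N → the steel block is in equilibrium; friction equals the required value.

f ≈ 166 N (down the incline)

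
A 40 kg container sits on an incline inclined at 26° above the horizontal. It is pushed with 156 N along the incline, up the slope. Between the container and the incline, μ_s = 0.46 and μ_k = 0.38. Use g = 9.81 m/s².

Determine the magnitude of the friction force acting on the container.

The normal reaction is N = m g cos θ = 352.7 N.
The friction needed for equilibrium is m g sin θ − P = 172 − 156 = 16.02 N, measured positive up-slope.
The static-friction ceiling is μ_s N = 0.46 × 352.7 = 162.2 N.
Since |16.02| ≤ 162.2 N, static friction is sufficient; f equals the required value, not μ_s N.

f ≈ 16 N (up the incline)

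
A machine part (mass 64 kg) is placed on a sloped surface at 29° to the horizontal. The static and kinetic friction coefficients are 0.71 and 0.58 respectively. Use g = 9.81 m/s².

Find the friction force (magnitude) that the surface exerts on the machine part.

Normal force: N = m g cos θ = 64 × 9.81 × cos 29° = 549.1 N.
Along the slope the weight component is m g sin θ = 304.4 N; friction must supply exactly this, acting up-slope.
Maximum static friction available: μ_s N = 0.71 × 549.1 = 389.9 N.
Since |304.4| ≤ 389.9 N, the machine part remains in static equilibrium and friction takes exactly the required value.

f ≈ 304 N (up the incline)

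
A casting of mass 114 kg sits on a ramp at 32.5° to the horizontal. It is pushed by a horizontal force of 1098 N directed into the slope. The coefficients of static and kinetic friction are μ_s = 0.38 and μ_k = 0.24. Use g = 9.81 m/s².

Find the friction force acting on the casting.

Resolve perpendicular to the incline: N = m g cos θ + P sin θ = 114×9.81×cos 32.5° + 1098×sin 32.5° = 1533 N.
Along the incline, the net driving force (taking up-slope positive) is P cos θ − m g sin θ = 926 − 600.9 = 325.2 N, so equilibrium requires friction f = -325.2 N (down-slope).
The limit of static friction is μ_s N = 582.6 N.
|f_req| = 325.2 ≤ 582.6 N → the casting is in equilibrium; friction equals the required value.

f ≈ 325 N (down the incline)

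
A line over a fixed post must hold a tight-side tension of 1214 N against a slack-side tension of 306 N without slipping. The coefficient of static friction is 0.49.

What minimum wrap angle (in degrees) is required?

β_min ≈ 161°

T₂/T₁ = e^{μβ} → β = ln(T₂/T₁)/μ.
β = ln(1214/306)/0.49 = 1.378/0.49 = 2.812 rad.
In degrees: β = 2.812 × 180/π = 161°.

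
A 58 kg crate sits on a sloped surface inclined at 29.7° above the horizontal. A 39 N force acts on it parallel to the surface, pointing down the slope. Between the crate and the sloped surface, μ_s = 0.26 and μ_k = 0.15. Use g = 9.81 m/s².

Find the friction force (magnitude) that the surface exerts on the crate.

f ≈ 74.1 N (up the incline)

The normal reaction is N = m g cos θ = 494.2 N.
Parallel to the incline, ΣF = 0 gives f = m g sin θ + P = 281.9 + 39 = 320.9 N (up-slope positive).
Maximum static friction available: μ_s N = 0.26 × 494.2 = 128.5 N.
Since |320.9| > 128.5 N, static friction cannot hold it; the crate slides down the incline and kinetic friction applies: f = μ_k N = 0.15 × 494.2 = 74.1 N.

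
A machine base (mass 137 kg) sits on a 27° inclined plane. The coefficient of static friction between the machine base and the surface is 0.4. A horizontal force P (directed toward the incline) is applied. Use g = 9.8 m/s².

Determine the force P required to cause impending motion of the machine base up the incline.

P ≈ 1530 N

At impending motion up the slope, friction acts down-slope at its limit: f = μ_s N.
Perpendicular to the incline: N = m g cos θ + P sin θ.
Along the incline: P cos θ = m g sin θ + μ_s N = m g sin θ + μ_s (m g cos θ + P sin θ).
Solving, P (cos θ − μ_s sin θ) = m g (sin θ + μ_s cos θ), so P = 137×9.8×(sin 27° + 0.4 cos 27°)/(cos 27° − 0.4 sin 27°) = 1340×0.8104/0.7094 = 1530 N.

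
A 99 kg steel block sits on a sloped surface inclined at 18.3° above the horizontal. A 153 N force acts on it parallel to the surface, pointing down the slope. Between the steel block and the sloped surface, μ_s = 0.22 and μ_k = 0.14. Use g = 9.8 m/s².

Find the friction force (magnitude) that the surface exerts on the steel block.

f ≈ 129 N (up the incline)

Perpendicular to the surface, N = m g cos θ = 99·9.8·cos 18.3° = 921.1 N.
For equilibrium along the incline the friction force must supply f = m g sin θ + P = 304.6 + 153 = 457.6 N (positive meaning up-slope).
Maximum static friction available: μ_s N = 0.22 × 921.1 = 202.6 N.
Since |457.6| > 202.6 N, static friction cannot hold it; the steel block slides down the incline and kinetic friction applies: f = μ_k N = 0.14 × 921.1 = 129 N.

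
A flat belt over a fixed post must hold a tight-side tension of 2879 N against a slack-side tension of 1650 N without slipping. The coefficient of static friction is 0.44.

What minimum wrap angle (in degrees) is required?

β_min ≈ 72.5°

T₂/T₁ = e^{μβ} → β = ln(T₂/T₁)/μ.
β = ln(2879/1650)/0.44 = 0.5567/0.44 = 1.265 rad.
In degrees: β = 1.265 × 180/π = 72.5°.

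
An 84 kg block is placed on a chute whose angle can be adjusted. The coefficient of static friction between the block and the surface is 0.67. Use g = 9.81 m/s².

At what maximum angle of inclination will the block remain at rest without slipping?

θ_max ≈ 33.8°

At the slip threshold, m g sin θ = μ_s · m g cos θ, so tan θ = μ_s.
θ_max = arctan(0.67) = 33.8°.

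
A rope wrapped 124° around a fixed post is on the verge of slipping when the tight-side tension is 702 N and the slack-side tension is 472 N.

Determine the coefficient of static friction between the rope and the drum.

μ ≈ 0.183

T₂/T₁ = e^{μβ} → μ = ln(T₂/T₁)/β.
β = 124° = 2.164 rad.
μ = ln(702/472)/2.164 = ln(1.487)/2.164 = 0.183.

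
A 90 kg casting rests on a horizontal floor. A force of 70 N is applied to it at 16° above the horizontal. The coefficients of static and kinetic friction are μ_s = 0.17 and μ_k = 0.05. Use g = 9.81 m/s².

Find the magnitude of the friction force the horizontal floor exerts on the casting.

Vertical equilibrium gives N = m g − P sin α = 863.6 N.
The horizontal driving force is P cos α = 67.29 N, so equilibrium needs friction f = 67.29 N.
The static-friction limit is μ_s N = 146.8 N.
Since 67.29 N does not exceed the limit, the casting stays at rest and f = 67.3 N.

f ≈ 67.3 N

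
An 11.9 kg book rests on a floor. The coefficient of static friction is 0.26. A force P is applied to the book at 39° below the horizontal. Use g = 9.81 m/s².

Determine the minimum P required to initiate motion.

P ≈ 49.5 N

N = m g + P sin α (the push presses the book into the floor).
At impending slip, P cos α = μ_s N = μ_s (m g + P sin α).
Solving: P (cos α − μ_s sin α) = μ_s m g → P = 0.26×117/(cos 39° − 0.26 sin 39°) = 30.4/0.6135 = 49.5 N.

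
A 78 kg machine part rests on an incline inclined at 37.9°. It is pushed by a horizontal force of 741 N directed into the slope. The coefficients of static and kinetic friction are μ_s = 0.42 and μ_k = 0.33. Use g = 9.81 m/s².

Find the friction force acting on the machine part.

f ≈ 115 N (down the incline)

Normal direction: N = m g cos θ + P sin θ = 1059 N.
Along the incline, the net driving force (taking up-slope positive) is P cos θ − m g sin θ = 584.7 − 470 = 114.7 N, so equilibrium requires friction f = -114.7 N (down-slope).
The limit of static friction is μ_s N = 444.8 N.
Since 114.7 N is within the 444.8 N limit, the machine part stays put and friction is exactly 115 N.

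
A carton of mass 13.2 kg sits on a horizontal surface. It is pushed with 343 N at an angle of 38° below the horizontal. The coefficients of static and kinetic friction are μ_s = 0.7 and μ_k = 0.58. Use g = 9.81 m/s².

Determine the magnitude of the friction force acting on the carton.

f ≈ 198 N

N = m g + P sin α = 129.5 + 343×sin 38° = 340.7 N.
For equilibrium, f = P cos α = 343×cos 38° = 270.3 N.
μ_s N = 0.7 × 340.7 = 238.5 N.
The required friction exceeds μ_s N, so the carton moves and f = μ_k N = 198 N.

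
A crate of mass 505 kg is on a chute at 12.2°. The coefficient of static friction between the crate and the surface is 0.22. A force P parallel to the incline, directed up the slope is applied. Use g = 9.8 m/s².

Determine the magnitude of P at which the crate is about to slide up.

At impending motion up the slope, friction acts down-slope at its limit: f = μ_s N.
P is parallel to the surface, so N = m g cos θ = 4840 N.
Along the incline: P = m g sin θ + μ_s N = 1050 + 0.22×4840 = 2110 N.

P ≈ 2110 N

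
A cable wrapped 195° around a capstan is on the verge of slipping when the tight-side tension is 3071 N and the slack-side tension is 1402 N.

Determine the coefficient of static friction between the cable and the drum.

T₂/T₁ = e^{μβ} → μ = ln(T₂/T₁)/β.
β = 195° = 3.403 rad.
μ = ln(3071/1402)/3.403 = ln(2.19)/3.403 = 0.23.

μ ≈ 0.23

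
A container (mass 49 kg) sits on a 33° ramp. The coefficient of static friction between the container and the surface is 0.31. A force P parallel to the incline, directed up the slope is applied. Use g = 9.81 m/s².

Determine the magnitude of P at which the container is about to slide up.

At impending motion up the slope, friction acts down-slope at its limit: f = μ_s N.
P is parallel to the surface, so N = m g cos θ = 403 N.
Along the incline: P = m g sin θ + μ_s N = 262 + 0.31×403 = 387 N.

P ≈ 387 N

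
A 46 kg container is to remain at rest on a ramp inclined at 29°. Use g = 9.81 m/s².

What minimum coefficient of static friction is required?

μ_s,min ≈ 0.554

At the slip threshold m g sin θ = μ_s m g cos θ, so μ_s,min = tan θ.
μ_s,min = tan 29° = 0.554.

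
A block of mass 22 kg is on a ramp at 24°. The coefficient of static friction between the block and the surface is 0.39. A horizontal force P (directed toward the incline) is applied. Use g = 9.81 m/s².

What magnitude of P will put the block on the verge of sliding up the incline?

P ≈ 218 N

At impending motion up the slope, friction acts down-slope at its limit: f = μ_s N.
Perpendicular to the incline: N = m g cos θ + P sin θ.
Along the incline: P cos θ = m g sin θ + μ_s N = m g sin θ + μ_s (m g cos θ + P sin θ).
Solving, P (cos θ − μ_s sin θ) = m g (sin θ + μ_s cos θ), so P = 22×9.81×(sin 24° + 0.39 cos 24°)/(cos 24° − 0.39 sin 24°) = 216×0.763/0.7549 = 218 N.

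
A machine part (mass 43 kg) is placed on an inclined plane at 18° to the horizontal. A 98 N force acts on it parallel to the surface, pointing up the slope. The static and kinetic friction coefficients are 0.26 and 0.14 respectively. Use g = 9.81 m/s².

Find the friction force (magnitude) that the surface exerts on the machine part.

f ≈ 32.4 N (up the incline)

The normal reaction is N = m g cos θ = 401.2 N.
The friction needed for equilibrium is m g sin θ − P = 130.4 − 98 = 32.35 N, measured positive up-slope.
Static friction can supply at most μ_s N = 104.3 N.
Since |32.35| ≤ 104.3 N, the machine part remains in static equilibrium and friction takes exactly the required value.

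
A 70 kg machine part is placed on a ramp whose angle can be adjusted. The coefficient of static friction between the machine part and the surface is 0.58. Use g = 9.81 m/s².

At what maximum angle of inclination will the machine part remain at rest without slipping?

At the slip threshold, m g sin θ = μ_s · m g cos θ, so tan θ = μ_s.
θ_max = arctan(0.58) = 30.1°.

θ_max ≈ 30.1°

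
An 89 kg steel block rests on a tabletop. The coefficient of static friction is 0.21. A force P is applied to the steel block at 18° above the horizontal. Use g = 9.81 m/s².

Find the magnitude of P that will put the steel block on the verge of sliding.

N = m g − P sin α (the pull lifts the steel block).
At impending slip, P cos α = μ_s N = μ_s (m g − P sin α).
Solving: P (cos α + μ_s sin α) = μ_s m g → P = 0.21×873/(cos 18° + 0.21 sin 18°) = 183/1.016 = 180 N.

P ≈ 180 N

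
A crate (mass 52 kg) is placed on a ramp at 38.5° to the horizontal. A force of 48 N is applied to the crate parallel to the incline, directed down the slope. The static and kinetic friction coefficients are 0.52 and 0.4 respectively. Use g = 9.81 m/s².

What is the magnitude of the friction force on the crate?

Perpendicular to the surface, N = m g cos θ = 52·9.81·cos 38.5° = 399.2 N.
For equilibrium along the incline the friction force must supply f = m g sin θ + P = 317.6 + 48 = 365.6 N (positive meaning up-slope).
Maximum static friction available: μ_s N = 0.52 × 399.2 = 207.6 N.
Since |365.6| > 207.6 N, static friction cannot hold it; the crate slides down the incline and kinetic friction applies: f = μ_k N = 0.4 × 399.2 = 160 N.

f ≈ 160 N (up the incline)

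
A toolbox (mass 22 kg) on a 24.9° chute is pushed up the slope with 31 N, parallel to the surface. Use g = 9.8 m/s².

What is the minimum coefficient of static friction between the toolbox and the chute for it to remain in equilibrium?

μ_s,min ≈ 0.306

N = m g cos θ = 195.6 N.
Friction must make up the shortfall along the incline: f = m g sin θ − P = 90.78 − 31 = 59.78 N.
At the threshold f = μ_s N, so μ_s,min = 59.78/195.6 = 0.306.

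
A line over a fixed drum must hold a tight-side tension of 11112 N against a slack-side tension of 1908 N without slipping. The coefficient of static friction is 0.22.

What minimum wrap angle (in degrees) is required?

T₂/T₁ = e^{μβ} → β = ln(T₂/T₁)/μ.
β = ln(11112/1908)/0.22 = 1.762/0.22 = 8.009 rad.
In degrees: β = 8.009 × 180/π = 459°.

β_min ≈ 459°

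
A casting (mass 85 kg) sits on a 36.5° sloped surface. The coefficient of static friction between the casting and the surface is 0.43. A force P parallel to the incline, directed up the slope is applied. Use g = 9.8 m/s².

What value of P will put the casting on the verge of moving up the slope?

At impending motion up the slope, friction acts down-slope at its limit: f = μ_s N.
P is parallel to the surface, so N = m g cos θ = 670 N.
Along the incline: P = m g sin θ + μ_s N = 495 + 0.43×670 = 783 N.

P ≈ 783 N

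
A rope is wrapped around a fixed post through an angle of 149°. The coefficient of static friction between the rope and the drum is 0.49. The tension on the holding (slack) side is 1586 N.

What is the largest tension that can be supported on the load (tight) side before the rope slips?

T_max ≈ 5670 N

At impending slip the capstan equation gives T₂/T₁ = e^{μβ} with β in radians.
β = 149° × π/180 = 2.601 rad.
e^{μβ} = e^{0.49×2.601} = 3.576.
T₂ = T₁ · e^{μβ} = 1586 × 3.576 = 5670 N.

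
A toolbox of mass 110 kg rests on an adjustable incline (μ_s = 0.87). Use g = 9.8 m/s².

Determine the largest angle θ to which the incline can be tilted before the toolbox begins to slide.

θ_max ≈ 41°

At the slip threshold, m g sin θ = μ_s · m g cos θ, so tan θ = μ_s.
θ_max = arctan(0.87) = 41°.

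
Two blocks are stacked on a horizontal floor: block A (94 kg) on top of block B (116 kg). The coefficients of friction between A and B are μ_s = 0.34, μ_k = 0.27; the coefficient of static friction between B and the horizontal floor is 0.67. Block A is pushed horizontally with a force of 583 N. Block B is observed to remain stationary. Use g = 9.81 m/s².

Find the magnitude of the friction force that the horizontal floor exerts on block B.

f ≈ 249 N

Normal force at the A–B interface: N₁ = m_A g = 922.1 N.
So the A–B interface can sustain at most μ_s N₁ = 313.5 N of static friction.
P = 583 N exceeds that limit, so A slips over B and the interface friction becomes kinetic: f₁ = μ_k N₁ = 0.27×922.1 = 249 N.
By Newton's third law B feels 249 N forward from A. With B stationary, the floor's static friction on B balances it: f₂ = 249 N (well within μ_s(m_A+m_B)g = 1380 N).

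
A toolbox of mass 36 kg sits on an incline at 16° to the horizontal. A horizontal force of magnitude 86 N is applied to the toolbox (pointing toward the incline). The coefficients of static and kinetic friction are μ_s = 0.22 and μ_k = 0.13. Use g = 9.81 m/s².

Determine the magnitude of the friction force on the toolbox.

The horizontal push has a component P sin θ into the surface, so N = m g cos θ + P sin θ = 339.5 + 23.7 = 363.2 N.
Along the incline, the net driving force (taking up-slope positive) is P cos θ − m g sin θ = 82.67 − 97.34 = -14.68 N, so equilibrium requires friction f = 14.68 N (up-slope).
The limit of static friction is μ_s N = 79.9 N.
Since 14.68 N is within the 79.9 N limit, the toolbox stays put and friction is exactly 14.7 N.

f ≈ 14.7 N (up the incline)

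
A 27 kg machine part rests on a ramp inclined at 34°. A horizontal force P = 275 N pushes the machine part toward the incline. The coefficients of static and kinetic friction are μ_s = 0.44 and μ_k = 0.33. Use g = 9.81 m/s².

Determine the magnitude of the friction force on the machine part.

The horizontal push has a component P sin θ into the surface, so N = m g cos θ + P sin θ = 219.6 + 153.8 = 373.4 N.
Along the incline, the net driving force (taking up-slope positive) is P cos θ − m g sin θ = 228 − 148.1 = 79.87 N, so equilibrium requires friction f = -79.87 N (down-slope).
The limit of static friction is μ_s N = 164.3 N.
|f_req| = 79.87 ≤ 164.3 N → the machine part is in equilibrium; friction equals the required value.

f ≈ 79.9 N (down the incline)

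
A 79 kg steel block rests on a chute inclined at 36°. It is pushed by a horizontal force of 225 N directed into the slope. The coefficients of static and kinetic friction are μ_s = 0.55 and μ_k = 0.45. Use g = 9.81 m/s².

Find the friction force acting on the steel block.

f ≈ 273 N (up the incline)

Resolve perpendicular to the incline: N = m g cos θ + P sin θ = 79×9.81×cos 36° + 225×sin 36° = 759.2 N.
Along the incline, the net driving force (taking up-slope positive) is P cos θ − m g sin θ = 182 − 455.5 = -273.5 N, so equilibrium requires friction f = 273.5 N (up-slope).
The limit of static friction is μ_s N = 417.6 N.
Since 273.5 N is within the 417.6 N limit, the steel block stays put and friction is exactly 273 N.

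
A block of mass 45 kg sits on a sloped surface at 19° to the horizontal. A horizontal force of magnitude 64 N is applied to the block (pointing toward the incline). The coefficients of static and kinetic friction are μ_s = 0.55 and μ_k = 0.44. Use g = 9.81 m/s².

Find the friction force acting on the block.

f ≈ 83.2 N (up the incline)

The horizontal push has a component P sin θ into the surface, so N = m g cos θ + P sin θ = 417.4 + 20.84 = 438.2 N.
Along the incline, the net driving force (taking up-slope positive) is P cos θ − m g sin θ = 60.51 − 143.7 = -83.21 N, so equilibrium requires friction f = 83.21 N (up-slope).
The limit of static friction is μ_s N = 241 N.
Since 83.21 N is within the 241 N limit, the block stays put and friction is exactly 83.2 N.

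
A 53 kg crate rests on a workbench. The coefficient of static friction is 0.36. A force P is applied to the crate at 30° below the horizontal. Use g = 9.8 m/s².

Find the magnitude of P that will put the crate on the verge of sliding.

N = m g + P sin α (the push presses the crate into the workbench).
At impending slip, P cos α = μ_s N = μ_s (m g + P sin α).
Solving: P (cos α − μ_s sin α) = μ_s m g → P = 0.36×519/(cos 30° − 0.36 sin 30°) = 187/0.686 = 273 N.

P ≈ 273 N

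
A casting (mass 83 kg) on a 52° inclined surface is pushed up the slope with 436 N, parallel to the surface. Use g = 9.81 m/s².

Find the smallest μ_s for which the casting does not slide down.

μ_s,min ≈ 0.41

N = m g cos θ = 501.3 N.
Friction must make up the shortfall along the incline: f = m g sin θ − P = 641.6 − 436 = 205.6 N.
At the threshold f = μ_s N, so μ_s,min = 205.6/501.3 = 0.41.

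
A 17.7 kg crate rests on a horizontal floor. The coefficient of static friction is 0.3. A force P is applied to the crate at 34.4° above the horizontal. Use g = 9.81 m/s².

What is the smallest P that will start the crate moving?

P ≈ 52.4 N

N = m g − P sin α (the pull lifts the crate).
At impending slip, P cos α = μ_s N = μ_s (m g − P sin α).
Solving: P (cos α + μ_s sin α) = μ_s m g → P = 0.3×174/(cos 34.4° + 0.3 sin 34.4°) = 52.1/0.9946 = 52.4 N.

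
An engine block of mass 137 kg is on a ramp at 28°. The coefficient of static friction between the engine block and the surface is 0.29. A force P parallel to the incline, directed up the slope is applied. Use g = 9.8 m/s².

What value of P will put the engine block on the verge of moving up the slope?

P ≈ 974 N

At impending motion up the slope, friction acts down-slope at its limit: f = μ_s N.
P is parallel to the surface, so N = m g cos θ = 1190 N.
Along the incline: P = m g sin θ + μ_s N = 630 + 0.29×1190 = 974 N.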